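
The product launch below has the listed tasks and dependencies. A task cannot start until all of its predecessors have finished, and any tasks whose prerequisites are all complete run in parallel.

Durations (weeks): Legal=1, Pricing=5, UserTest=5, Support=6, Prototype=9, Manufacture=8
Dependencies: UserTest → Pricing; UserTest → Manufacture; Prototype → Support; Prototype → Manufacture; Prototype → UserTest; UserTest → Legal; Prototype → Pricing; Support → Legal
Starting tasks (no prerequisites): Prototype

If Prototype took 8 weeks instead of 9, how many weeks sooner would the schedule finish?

1

Actual critical path: Prototype→UserTest→Manufacture = 9+5+8 = 22 ⇒ 22 weeks.
Prototype lies on that path, so at 8 weeks the path becomes 21 weeks.
The critical path is still Prototype→UserTest→Manufacture; finish is now 21 weeks.
Change in finish: 21 − 22 = -1 weeks.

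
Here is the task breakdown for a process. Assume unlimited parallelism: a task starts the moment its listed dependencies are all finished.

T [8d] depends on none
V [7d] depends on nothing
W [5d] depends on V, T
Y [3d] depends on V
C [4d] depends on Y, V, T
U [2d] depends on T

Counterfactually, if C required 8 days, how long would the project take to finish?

18

The binding path is V→Y→C = 7+3+4 = 14; finish at 14 days.
C is on the critical path; changing it to 8 makes that path 18 days.
That remains the longest chain; total 18 days.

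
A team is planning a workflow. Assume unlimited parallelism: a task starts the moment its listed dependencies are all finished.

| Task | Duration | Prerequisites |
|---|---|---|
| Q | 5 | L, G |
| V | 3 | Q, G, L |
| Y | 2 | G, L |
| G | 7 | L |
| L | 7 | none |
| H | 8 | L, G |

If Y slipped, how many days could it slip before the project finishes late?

The longest chain is L→G→Q→V = 7+7+5+3 = 22; overall finish 22 days.
The longest chain containing Y totals 16 days.
Float = 22 − 16 = 6.

6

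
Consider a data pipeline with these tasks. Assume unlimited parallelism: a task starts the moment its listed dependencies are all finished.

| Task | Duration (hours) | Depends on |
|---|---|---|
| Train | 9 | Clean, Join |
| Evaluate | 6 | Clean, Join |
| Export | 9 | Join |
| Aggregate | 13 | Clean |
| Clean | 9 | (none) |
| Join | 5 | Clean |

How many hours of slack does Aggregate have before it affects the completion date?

1

Clean→Join→Train = 9+5+9 = 23 sets the makespan at 23 hours.
The longest chain containing Aggregate totals 22 hours.
Float = 23 − 22 = 1.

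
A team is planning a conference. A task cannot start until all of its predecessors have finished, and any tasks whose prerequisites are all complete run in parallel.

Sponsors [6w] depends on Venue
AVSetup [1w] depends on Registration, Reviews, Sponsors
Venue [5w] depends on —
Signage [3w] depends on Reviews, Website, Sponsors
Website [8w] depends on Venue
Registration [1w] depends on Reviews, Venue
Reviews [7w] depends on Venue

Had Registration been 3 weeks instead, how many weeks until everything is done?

Actual critical path: Venue→Website→Signage = 5+8+3 = 16 ⇒ 16 weeks.
Registration has 2 weeks of float (longest path through it is 14).
The binding chain switches to Venue→Reviews→Registration→AVSetup = 5+7+3+1 = 16; finish 16 weeks.

16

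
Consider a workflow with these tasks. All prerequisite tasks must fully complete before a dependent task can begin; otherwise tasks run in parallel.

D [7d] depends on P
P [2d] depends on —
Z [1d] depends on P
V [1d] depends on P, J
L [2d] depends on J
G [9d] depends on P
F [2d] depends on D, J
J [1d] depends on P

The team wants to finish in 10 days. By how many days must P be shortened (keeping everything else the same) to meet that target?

1

Current finish: 11 days; target: 10.
P is on every critical path, so each day cut from P cuts the finish by one (this holds down to a finish of 10).
Need 11 − 10 = 1 day off P → P becomes 1 day, finish becomes 10.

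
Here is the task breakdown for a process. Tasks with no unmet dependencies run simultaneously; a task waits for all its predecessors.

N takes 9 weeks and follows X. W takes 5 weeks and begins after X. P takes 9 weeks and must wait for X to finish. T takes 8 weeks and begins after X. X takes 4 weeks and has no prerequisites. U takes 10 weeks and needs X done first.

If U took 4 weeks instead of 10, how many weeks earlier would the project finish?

1

Critical path before the change: X→U = 4+10 = 14 giving 14 weeks.
Since U is critical, the -6 change carries straight to that chain (now 8 weeks).
Now X→P = 4+9 = 13 is longest, so the finish becomes 13 weeks.
Change in finish: 13 − 14 = -1 weeks.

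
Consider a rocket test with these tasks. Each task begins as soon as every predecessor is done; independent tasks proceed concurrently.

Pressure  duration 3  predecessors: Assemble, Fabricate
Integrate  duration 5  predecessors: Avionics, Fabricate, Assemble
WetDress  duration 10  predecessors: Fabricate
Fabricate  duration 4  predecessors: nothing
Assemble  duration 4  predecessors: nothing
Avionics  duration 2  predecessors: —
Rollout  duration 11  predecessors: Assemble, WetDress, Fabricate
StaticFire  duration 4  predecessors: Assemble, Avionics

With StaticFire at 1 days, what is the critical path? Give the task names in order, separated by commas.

Fabricate, WetDress, Rollout

As given, the longest chain is Fabricate→WetDress→Rollout = 4+10+11 = 25, so the finish is 25 days.
StaticFire has 17 days of float (longest path through it is 8).
The critical path is still Fabricate→WetDress→Rollout; finish is now 25 days.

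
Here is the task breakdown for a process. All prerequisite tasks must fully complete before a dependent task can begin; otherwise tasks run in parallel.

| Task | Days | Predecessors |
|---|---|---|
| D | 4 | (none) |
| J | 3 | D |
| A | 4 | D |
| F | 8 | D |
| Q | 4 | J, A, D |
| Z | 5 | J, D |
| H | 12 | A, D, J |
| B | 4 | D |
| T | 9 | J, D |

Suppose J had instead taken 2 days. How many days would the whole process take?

20

The binding path is D→A→H = 4+4+12 = 20; finish at 20 days.
The longest path through J is only 19 days, so J has float 1.
The critical path is still D→A→H; finish is now 20 days.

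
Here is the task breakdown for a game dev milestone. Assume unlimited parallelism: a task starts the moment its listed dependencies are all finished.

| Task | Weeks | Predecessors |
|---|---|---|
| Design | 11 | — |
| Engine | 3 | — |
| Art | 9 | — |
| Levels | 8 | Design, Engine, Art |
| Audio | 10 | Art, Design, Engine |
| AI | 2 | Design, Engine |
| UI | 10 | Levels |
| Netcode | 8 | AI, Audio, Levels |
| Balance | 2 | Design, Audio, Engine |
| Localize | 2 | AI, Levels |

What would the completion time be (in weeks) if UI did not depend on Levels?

Before: longest chain Design→Levels→UI = 11+8+10 = 29, finish 29.
Without Levels→UI, UI's earliest start moves from 19 to 0.
After: Design→Audio→Netcode = 11+10+8 = 29 → 29 weeks.

29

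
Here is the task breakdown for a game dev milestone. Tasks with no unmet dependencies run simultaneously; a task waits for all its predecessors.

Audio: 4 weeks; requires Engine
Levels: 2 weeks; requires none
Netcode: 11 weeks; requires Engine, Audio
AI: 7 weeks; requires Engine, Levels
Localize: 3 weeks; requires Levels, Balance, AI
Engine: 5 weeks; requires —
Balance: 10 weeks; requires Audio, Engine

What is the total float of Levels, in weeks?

The longest chain is Engine→Audio→Balance→Localize = 5+4+10+3 = 22; overall finish 22 weeks.
Longest path through Levels: 12 weeks (earliest finish 2, latest finish 12).
So Levels can slip 12 − 2 = 10 weeks.

10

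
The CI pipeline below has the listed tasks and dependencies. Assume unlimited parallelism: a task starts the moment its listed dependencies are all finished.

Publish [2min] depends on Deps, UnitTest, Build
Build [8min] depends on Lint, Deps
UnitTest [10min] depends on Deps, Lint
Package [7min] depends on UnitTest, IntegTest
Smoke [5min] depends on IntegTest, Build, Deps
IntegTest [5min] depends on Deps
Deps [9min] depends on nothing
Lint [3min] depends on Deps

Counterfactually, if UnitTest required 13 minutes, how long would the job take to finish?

32

Actual critical path: Deps→Lint→UnitTest→Package = 9+3+10+7 = 29 ⇒ 29 minutes.
Since UnitTest is critical, the +3 change carries straight to that chain (now 32 minutes).
The critical path is still Deps→Lint→UnitTest→Package; finish is now 32 minutes.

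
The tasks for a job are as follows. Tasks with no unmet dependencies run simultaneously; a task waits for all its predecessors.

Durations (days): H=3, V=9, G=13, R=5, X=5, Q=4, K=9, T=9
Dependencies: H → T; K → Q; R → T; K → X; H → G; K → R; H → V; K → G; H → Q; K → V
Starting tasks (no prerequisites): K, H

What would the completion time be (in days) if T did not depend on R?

Original critical path: K→R→T = 9+5+9 = 23 ⇒ 23 days.
Without R→T, T's earliest start moves from 14 to 3.
After: K→G = 9+13 = 22 → 22 days.

22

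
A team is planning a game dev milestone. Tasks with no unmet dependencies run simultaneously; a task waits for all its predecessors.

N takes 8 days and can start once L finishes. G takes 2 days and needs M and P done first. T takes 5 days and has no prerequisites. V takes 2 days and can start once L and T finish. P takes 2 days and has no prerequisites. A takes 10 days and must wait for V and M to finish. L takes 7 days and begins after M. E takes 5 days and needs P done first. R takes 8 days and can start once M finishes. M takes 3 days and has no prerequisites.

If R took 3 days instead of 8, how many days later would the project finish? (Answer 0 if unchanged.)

0

Actual critical path: M→L→V→A = 3+7+2+10 = 22 ⇒ 22 days.
R has 11 days of float (longest path through it is 11).
That remains the longest chain; total 22 days.
Change in finish: 22 − 22 = +0 days.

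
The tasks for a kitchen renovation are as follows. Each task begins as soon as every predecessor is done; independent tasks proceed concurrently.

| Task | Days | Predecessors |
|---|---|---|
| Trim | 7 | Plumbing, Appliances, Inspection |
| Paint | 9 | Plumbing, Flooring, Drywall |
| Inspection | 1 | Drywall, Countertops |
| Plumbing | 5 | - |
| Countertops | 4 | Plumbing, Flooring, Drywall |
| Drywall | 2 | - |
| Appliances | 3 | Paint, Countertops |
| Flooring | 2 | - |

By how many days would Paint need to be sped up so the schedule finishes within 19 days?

Current finish: 24 days; target: 19.
Paint is on every critical path, so each day cut from Paint cuts the finish by one (this holds down to a finish of 19).
Need 24 − 19 = 5 days off Paint → Paint becomes 4 days, finish becomes 19.

5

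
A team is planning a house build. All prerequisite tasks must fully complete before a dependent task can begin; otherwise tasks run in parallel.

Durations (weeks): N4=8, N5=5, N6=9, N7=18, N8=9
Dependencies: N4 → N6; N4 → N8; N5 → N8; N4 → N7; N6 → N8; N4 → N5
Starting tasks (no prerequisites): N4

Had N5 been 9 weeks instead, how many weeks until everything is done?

26

Actual critical path: N4→N6→N8 = 8+9+9 = 26 ⇒ 26 weeks.
N5 has 4 weeks of float (longest path through it is 22).
New critical path: N4→N5→N8 = 8+9+9 = 26 ⇒ 26 weeks.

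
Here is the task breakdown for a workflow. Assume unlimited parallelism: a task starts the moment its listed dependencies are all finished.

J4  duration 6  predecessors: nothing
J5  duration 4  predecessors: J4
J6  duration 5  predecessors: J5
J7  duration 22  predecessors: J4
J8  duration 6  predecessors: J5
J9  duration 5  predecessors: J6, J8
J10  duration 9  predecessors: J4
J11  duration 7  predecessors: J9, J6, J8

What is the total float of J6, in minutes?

Critical path: J4→J5→J8→J9→J11 = 6+4+6+5+7 = 28, so the finish is 28 minutes.
Longest path through J6: 27 minutes (earliest finish 15, latest finish 16).
Slack of J6 = 11 − 10 = 1 minute.

1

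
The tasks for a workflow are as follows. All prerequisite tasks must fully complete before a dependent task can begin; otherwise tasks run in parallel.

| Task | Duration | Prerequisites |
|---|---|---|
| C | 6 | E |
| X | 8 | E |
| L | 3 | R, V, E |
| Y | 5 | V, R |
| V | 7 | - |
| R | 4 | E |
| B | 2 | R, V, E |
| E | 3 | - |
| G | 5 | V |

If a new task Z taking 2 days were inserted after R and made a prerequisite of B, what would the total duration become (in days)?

Originally the job takes 12 days.
With Z inserted, B now waits for max(R, V, E, Z).
New critical path: E→R→Y = 3+4+5 = 12 ⇒ 12 days.

12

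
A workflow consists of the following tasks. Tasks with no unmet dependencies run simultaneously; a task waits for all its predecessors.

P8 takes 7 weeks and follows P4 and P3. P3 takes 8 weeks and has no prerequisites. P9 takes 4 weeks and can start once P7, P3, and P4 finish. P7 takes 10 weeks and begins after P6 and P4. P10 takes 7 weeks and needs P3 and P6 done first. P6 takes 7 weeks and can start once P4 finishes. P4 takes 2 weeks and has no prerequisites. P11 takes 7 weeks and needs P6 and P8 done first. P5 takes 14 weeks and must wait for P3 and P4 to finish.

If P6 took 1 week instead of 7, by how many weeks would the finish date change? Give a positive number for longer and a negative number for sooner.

Actual critical path: P4→P6→P7→P9 = 2+7+10+4 = 23 ⇒ 23 weeks.
P6 is on the critical path; changing it to 1 makes that path 17 weeks.
Now P3→P5 = 8+14 = 22 is longest, so the finish becomes 22 weeks.
Change in finish: 22 − 23 = -1 weeks.

-1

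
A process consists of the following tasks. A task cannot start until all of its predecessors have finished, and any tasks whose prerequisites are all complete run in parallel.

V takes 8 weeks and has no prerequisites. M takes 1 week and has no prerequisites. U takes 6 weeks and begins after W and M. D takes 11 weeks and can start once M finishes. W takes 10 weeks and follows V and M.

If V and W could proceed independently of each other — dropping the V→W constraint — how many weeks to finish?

17

Original critical path: V→W→U = 8+10+6 = 24 ⇒ 24 weeks.
Without V→W, W's earliest start moves from 8 to 1.
The longest chain is now M→W→U = 1+10+6 = 17, so the job takes 17 weeks.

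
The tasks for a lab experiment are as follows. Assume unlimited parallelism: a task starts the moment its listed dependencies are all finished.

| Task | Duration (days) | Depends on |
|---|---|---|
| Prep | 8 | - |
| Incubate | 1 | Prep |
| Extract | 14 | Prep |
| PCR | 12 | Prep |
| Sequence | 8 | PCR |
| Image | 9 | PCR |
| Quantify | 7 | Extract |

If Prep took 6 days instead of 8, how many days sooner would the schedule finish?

Baseline: Prep→Extract→Quantify = 8+14+7 = 29 → 29 days.
Prep is on the critical path; changing it to 6 makes that path 27 days.
The critical path is still Prep→Extract→Quantify; finish is now 27 days.
Change in finish: 27 − 29 = -2 days.

2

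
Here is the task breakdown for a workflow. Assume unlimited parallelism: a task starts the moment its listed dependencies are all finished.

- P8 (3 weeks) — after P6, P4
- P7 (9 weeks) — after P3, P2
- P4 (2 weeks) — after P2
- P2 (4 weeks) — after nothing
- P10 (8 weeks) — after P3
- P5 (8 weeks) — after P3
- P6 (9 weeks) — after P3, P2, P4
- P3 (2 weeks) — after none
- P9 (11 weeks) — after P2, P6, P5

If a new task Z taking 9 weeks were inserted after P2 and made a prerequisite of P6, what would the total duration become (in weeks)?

Originally the project takes 26 weeks.
With Z inserted, P6 now waits for max(P3, P2, P4, Z).
New critical path: P2→Z→P6→P9 = 4+9+9+11 = 33 ⇒ 33 weeks.

33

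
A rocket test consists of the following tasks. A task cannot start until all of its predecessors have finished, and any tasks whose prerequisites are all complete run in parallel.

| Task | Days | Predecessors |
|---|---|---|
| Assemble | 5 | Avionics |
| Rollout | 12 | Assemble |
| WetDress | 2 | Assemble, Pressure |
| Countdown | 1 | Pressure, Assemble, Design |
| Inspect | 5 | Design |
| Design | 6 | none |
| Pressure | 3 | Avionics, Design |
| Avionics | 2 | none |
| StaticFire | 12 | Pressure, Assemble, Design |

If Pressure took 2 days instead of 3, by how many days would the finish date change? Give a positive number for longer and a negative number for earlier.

Baseline: Design→Pressure→StaticFire = 6+3+12 = 21 → 21 days.
Since Pressure is critical, the -1 change carries straight to that chain (now 20 days).
That remains the longest chain; total 20 days.
Change in finish: 20 − 21 = -1 days.

-1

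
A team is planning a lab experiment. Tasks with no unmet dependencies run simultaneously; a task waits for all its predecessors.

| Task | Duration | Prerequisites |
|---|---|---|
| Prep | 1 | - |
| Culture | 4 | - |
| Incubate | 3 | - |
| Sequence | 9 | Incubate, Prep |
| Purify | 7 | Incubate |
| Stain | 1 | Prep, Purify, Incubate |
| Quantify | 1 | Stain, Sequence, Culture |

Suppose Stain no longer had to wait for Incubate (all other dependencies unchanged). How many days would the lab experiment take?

With the dependency in place, Incubate→Sequence→Quantify = 3+9+1 = 13 sets the finish at 13 days.
Dropping Incubate→Stain doesn't change Stain's earliest start (10); another predecessor still binds.
The longest chain is now Incubate→Sequence→Quantify = 3+9+1 = 13, so the lab experiment takes 13 days.

13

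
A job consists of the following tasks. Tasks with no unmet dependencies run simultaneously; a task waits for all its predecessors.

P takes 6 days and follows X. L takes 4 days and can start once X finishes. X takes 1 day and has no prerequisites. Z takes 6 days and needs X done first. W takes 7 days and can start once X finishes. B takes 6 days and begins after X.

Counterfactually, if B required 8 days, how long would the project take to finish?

Critical path before the change: X→W = 1+7 = 8 giving 8 days.
The longest path through B is only 7 days, so B has float 1.
New critical path: X→B = 1+8 = 9 ⇒ 9 days.

9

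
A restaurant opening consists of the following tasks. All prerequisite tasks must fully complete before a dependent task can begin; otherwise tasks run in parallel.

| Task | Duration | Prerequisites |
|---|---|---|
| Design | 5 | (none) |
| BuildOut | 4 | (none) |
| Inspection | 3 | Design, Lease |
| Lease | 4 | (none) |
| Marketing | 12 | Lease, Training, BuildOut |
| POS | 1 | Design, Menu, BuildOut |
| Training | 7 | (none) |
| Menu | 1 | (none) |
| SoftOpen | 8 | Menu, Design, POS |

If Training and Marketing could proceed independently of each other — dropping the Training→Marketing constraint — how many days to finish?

16

Before: longest chain Training→Marketing = 7+12 = 19, finish 19.
Without Training→Marketing, Marketing's earliest start moves from 7 to 4.
The longest chain is now Lease→Marketing = 4+12 = 16, so the plan takes 16 days.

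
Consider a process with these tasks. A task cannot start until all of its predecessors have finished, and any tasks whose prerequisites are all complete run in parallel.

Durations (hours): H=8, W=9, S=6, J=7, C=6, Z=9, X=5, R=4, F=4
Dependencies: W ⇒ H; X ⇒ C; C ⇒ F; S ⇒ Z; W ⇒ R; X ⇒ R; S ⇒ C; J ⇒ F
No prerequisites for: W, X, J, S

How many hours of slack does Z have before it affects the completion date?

2

W→H = 9+8 = 17 sets the makespan at 17 hours.
Z finishes as early as 15 and must finish by 17.
Float = 17 − 15 = 2.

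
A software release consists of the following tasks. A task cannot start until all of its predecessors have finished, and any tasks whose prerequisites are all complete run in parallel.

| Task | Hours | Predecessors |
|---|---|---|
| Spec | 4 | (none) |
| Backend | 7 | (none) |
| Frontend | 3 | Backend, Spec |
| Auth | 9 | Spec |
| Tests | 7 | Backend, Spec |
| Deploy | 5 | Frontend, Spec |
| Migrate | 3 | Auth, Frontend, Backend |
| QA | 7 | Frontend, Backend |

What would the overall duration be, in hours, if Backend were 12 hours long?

22

Critical path before the change: Backend→Frontend→QA = 7+3+7 = 17 giving 17 hours.
Backend is on the critical path; changing it to 12 makes that path 22 hours.
The critical path is still Backend→Frontend→QA; finish is now 22 hours.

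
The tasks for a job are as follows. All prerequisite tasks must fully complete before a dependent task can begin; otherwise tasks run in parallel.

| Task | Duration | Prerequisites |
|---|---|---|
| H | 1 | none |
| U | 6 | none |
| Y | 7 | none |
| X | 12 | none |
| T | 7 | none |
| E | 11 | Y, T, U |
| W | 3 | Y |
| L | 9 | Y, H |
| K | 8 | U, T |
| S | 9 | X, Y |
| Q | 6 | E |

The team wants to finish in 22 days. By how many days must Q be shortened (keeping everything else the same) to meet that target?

Current finish: 24 days; target: 22.
Q is on every critical path, so each day cut from Q cuts the finish by one (this holds down to a finish of 21).
Need 24 − 22 = 2 days off Q → Q becomes 4 days, finish becomes 22.

2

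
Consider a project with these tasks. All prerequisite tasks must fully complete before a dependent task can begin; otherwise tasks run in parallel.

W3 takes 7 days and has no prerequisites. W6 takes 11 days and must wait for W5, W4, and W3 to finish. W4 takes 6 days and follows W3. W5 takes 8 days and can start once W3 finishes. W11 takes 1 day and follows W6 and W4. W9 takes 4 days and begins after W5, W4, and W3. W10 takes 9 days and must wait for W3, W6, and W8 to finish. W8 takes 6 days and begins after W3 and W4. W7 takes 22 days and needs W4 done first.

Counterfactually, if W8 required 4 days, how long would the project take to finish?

Critical path before the change: W3→W4→W7 = 7+6+22 = 35 giving 35 days.
W8 has 7 days of float (longest path through it is 28).
The critical path is still W3→W4→W7; finish is now 35 days.

35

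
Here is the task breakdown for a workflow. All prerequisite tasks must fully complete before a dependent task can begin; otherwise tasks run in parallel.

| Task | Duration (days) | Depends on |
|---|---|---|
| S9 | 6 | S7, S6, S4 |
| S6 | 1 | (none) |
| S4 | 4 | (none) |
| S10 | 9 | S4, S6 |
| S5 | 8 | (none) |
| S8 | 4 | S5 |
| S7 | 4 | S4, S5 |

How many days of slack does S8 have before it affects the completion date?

S5→S7→S9 = 8+4+6 = 18 sets the makespan at 18 days.
S8 finishes as early as 12 and must finish by 18.
So S8 can slip 18 − 12 = 6 days.

6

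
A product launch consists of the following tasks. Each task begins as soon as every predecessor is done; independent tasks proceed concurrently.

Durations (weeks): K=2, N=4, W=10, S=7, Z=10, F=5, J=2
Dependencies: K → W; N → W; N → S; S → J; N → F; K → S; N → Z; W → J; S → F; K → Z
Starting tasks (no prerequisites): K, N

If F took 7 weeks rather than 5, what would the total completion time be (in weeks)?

Baseline: N→S→F = 4+7+5 = 16 → 16 weeks.
Since F is critical, the +2 change carries straight to that chain (now 18 weeks).
The critical path is still N→S→F; finish is now 18 weeks.

18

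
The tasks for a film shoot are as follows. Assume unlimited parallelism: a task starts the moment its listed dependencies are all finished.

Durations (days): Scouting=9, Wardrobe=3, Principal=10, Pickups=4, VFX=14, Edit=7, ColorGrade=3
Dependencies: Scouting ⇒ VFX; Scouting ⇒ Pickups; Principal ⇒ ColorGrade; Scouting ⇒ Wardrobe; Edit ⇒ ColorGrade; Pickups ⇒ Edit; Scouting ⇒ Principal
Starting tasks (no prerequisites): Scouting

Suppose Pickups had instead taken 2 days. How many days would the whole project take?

23

Critical path before the change: Scouting→Pickups→Edit→ColorGrade = 9+4+7+3 = 23 giving 23 days.
Since Pickups is critical, the -2 change carries straight to that chain (now 21 days).
The binding chain switches to Scouting→VFX = 9+14 = 23; finish 23 days.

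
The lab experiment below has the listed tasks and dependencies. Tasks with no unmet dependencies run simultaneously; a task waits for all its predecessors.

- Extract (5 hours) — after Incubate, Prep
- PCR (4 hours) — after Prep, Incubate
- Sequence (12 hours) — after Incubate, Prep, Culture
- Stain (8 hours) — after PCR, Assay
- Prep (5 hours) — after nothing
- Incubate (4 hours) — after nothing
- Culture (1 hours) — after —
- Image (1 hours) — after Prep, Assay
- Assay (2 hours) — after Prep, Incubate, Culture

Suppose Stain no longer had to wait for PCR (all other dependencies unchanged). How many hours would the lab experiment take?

With the dependency in place, Prep→PCR→Stain = 5+4+8 = 17 sets the finish at 17 hours.
Without PCR→Stain, Stain's earliest start moves from 9 to 7.
After: Prep→Sequence = 5+12 = 17 → 17 hours.

17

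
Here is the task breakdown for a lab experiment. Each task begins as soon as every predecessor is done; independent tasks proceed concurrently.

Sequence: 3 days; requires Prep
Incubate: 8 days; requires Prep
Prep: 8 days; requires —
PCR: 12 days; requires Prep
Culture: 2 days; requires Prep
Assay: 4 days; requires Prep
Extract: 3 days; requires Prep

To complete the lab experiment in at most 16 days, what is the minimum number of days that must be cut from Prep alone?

4

Current finish: 20 days; target: 16.
Prep is on every critical path, so each day cut from Prep cuts the finish by one (this holds down to a finish of 13).
Need 20 − 16 = 4 days off Prep → Prep becomes 4 days, finish becomes 16.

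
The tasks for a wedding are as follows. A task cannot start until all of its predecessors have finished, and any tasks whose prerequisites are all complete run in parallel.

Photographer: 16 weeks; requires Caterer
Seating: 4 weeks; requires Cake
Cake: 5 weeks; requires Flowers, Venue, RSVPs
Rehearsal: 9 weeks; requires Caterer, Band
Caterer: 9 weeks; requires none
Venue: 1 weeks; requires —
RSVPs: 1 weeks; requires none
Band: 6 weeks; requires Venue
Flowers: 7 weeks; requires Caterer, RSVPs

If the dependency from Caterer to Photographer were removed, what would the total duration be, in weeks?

25

Before: longest chain Caterer→Flowers→Cake→Seating = 9+7+5+4 = 25, finish 25.
Without Caterer→Photographer, Photographer's earliest start moves from 9 to 0.
The longest chain is now Caterer→Flowers→Cake→Seating = 9+7+5+4 = 25, so the project takes 25 weeks.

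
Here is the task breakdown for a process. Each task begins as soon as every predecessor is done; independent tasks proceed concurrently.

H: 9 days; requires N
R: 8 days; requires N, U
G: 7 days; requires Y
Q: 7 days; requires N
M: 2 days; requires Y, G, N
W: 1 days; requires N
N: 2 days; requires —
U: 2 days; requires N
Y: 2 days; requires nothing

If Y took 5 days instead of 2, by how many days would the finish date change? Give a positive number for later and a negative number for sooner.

2

As given, the longest chain is N→U→R = 2+2+8 = 12, so the finish is 12 days.
Y has 1 day of float (longest path through it is 11).
The binding chain switches to Y→G→M = 5+7+2 = 14; finish 14 days.
Change in finish: 14 − 12 = +2 days.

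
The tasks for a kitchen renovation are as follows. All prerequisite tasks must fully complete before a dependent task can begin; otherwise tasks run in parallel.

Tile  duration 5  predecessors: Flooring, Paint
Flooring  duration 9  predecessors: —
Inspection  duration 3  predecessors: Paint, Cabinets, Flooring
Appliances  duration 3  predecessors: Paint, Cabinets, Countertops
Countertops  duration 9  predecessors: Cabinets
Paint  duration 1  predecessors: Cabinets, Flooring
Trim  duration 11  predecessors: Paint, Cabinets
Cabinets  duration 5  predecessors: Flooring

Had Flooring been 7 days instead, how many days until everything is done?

24

The binding path is Flooring→Cabinets→Countertops→Appliances = 9+5+9+3 = 26; finish at 26 days.
Flooring lies on that path, so at 7 days the path becomes 24 days.
The critical path is still Flooring→Cabinets→Countertops→Appliances; finish is now 24 days.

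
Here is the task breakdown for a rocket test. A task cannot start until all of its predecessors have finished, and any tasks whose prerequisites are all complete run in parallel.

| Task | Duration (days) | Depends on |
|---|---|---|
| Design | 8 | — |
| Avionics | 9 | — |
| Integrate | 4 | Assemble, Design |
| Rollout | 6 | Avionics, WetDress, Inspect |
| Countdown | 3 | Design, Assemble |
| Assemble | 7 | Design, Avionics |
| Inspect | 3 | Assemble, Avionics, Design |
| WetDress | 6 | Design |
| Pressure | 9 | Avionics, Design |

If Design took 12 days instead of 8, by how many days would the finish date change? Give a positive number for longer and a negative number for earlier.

3

Critical path before the change: Avionics→Assemble→Inspect→Rollout = 9+7+3+6 = 25 giving 25 days.
Design is off the critical path — its longest chain is 24 days, giving 1 of slack.
The binding chain switches to Design→Assemble→Inspect→Rollout = 12+7+3+6 = 28; finish 28 days.
Change in finish: 28 − 25 = +3 days.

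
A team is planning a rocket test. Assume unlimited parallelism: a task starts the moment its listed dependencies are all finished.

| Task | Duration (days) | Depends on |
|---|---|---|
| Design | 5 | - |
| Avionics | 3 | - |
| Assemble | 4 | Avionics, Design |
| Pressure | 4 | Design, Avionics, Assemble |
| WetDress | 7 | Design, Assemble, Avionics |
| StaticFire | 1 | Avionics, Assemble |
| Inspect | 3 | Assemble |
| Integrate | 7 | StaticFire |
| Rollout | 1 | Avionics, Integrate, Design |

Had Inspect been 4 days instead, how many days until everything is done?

Baseline: Design→Assemble→StaticFire→Integrate→Rollout = 5+4+1+7+1 = 18 → 18 days.
Inspect is off the critical path — its longest chain is 12 days, giving 6 of slack.
The critical path is still Design→Assemble→StaticFire→Integrate→Rollout; finish is now 18 days.

18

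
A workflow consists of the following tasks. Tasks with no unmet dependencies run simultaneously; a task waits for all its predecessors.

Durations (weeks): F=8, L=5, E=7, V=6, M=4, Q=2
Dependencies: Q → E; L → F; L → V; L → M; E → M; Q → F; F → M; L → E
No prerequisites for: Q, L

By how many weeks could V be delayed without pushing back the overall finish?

6

The longest chain is L→F→M = 5+8+4 = 17; overall finish 17 weeks.
The longest chain containing V totals 11 weeks.
Slack of V = 11 − 5 = 6 weeks.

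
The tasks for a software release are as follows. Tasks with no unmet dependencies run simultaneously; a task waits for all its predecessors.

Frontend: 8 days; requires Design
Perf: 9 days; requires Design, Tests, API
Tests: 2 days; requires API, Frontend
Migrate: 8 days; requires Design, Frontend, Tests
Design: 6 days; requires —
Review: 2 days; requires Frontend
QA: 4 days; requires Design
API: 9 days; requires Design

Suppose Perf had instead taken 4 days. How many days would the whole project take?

25

Critical path before the change: Design→API→Tests→Perf = 6+9+2+9 = 26 giving 26 days.
Perf is on the critical path; changing it to 4 makes that path 21 days.
The binding chain switches to Design→API→Tests→Migrate = 6+9+2+8 = 25; finish 25 days.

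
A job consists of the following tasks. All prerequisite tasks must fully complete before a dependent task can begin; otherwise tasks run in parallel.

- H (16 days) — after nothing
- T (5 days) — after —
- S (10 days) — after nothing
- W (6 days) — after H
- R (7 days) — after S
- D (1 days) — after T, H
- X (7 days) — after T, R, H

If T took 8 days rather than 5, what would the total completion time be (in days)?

Actual critical path: S→R→X = 10+7+7 = 24 ⇒ 24 days.
T is off the critical path — its longest chain is 12 days, giving 12 of slack.
No other chain overtakes it, so the finish is 24 days.

24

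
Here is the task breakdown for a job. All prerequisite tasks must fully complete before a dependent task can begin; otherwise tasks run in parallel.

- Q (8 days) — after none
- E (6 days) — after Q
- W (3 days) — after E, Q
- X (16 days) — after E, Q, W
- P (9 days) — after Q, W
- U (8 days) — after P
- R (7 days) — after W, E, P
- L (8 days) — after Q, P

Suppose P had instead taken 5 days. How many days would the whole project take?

33

Critical path before the change: Q→E→W→P→U = 8+6+3+9+8 = 34 giving 34 days.
Since P is critical, the -4 change carries straight to that chain (now 30 days).
New critical path: Q→E→W→X = 8+6+3+16 = 33 ⇒ 33 days.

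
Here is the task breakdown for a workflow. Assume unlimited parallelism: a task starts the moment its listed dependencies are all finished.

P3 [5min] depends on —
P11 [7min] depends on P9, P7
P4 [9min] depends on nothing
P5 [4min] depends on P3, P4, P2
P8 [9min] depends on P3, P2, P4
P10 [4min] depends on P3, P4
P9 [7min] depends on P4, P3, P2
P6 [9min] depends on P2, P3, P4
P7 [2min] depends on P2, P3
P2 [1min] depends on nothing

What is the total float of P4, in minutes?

0

P4→P9→P11 = 9+7+7 = 23 sets the makespan at 23 minutes.
P4 finishes as early as 9 and must finish by 9.
Slack of P4 = 0 − 0 = 0 minutes.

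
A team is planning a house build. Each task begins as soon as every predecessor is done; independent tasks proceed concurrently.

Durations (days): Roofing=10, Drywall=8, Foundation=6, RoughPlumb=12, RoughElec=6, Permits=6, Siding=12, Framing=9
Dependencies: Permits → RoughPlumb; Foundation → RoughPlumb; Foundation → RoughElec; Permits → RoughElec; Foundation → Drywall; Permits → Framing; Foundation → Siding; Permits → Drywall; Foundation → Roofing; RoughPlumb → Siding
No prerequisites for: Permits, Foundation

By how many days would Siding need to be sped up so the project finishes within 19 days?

11

Current finish: 30 days; target: 19.
Siding is on every critical path, so each day cut from Siding cuts the finish by one (this holds down to a finish of 19).
Need 30 − 19 = 11 days off Siding → Siding becomes 1 day, finish becomes 19.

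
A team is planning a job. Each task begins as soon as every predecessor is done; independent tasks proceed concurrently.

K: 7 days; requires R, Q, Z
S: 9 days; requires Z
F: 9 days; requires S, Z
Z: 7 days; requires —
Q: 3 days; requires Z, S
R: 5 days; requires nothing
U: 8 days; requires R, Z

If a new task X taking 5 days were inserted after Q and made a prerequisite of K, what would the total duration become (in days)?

31

Originally the job takes 26 days.
With X inserted, K now waits for max(R, Q, Z, X).
New critical path: Z→S→Q→X→K = 7+9+3+5+7 = 31 ⇒ 31 days.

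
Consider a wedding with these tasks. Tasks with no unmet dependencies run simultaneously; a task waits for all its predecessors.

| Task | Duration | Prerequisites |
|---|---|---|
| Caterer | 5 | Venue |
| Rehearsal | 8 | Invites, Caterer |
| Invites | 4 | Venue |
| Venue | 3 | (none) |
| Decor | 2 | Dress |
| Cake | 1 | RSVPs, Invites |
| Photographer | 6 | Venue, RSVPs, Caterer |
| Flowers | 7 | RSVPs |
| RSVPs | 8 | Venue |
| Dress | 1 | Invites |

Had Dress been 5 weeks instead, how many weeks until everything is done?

The binding path is Venue→RSVPs→Flowers = 3+8+7 = 18; finish at 18 weeks.
Dress is off the critical path — its longest chain is 10 weeks, giving 8 of slack.
That remains the longest chain; total 18 weeks.

18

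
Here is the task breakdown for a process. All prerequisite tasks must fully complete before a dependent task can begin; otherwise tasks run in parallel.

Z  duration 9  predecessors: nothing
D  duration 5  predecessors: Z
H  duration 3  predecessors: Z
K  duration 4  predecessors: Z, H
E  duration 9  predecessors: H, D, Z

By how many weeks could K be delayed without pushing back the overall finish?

The longest chain is Z→D→E = 9+5+9 = 23; overall finish 23 weeks.
Longest path through K: 16 weeks (earliest finish 16, latest finish 23).
Float = 23 − 16 = 7.

7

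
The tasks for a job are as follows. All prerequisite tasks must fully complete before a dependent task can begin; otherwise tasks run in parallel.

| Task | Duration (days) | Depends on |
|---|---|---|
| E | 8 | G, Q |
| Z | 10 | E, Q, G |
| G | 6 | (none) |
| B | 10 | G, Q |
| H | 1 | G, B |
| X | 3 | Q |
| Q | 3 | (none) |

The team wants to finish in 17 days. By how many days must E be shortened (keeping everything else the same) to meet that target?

7

Current finish: 24 days; target: 17.
E is on every critical path, so each day cut from E cuts the finish by one (this holds down to a finish of 17).
Need 24 − 17 = 7 days off E → E becomes 1 day, finish becomes 17.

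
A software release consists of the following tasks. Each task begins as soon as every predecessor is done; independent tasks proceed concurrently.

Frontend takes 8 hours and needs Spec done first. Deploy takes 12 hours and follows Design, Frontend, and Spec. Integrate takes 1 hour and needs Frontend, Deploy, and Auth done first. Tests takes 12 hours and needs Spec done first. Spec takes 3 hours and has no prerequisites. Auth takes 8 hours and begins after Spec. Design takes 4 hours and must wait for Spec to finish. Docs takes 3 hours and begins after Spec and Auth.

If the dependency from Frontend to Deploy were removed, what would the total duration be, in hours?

With the dependency in place, Spec→Frontend→Deploy→Integrate = 3+8+12+1 = 24 sets the finish at 24 hours.
Without Frontend→Deploy, Deploy's earliest start moves from 11 to 7.
The longest chain is now Spec→Design→Deploy→Integrate = 3+4+12+1 = 20, so the software release takes 20 hours.

20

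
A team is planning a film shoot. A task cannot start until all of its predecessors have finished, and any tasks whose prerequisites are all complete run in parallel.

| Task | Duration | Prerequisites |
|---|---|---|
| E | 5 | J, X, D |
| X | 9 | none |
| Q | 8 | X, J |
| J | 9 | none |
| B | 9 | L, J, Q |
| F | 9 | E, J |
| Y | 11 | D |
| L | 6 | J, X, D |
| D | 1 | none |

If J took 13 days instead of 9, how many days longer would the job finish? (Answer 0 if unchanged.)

4

Baseline: J→Q→B = 9+8+9 = 26 → 26 days.
Since J is critical, the +4 change carries straight to that chain (now 30 days).
That remains the longest chain; total 30 days.
Change in finish: 30 − 26 = +4 days.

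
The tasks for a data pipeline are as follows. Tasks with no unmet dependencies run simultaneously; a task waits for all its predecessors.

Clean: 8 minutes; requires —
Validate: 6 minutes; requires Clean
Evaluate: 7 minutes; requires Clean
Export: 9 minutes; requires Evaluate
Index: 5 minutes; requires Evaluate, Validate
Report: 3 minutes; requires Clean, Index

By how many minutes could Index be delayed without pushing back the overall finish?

The longest chain is Clean→Evaluate→Export = 8+7+9 = 24; overall finish 24 minutes.
Index finishes as early as 20 and must finish by 21.
Slack of Index = 16 − 15 = 1 minute.

1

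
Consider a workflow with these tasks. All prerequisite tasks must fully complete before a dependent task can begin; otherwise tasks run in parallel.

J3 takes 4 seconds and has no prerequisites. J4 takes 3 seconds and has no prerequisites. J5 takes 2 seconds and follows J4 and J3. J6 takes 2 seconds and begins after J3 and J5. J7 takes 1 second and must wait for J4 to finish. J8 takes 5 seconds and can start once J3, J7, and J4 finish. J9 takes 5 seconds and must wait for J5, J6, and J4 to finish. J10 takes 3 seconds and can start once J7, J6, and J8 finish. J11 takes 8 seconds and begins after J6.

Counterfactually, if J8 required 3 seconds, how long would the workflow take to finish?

Critical path before the change: J3→J5→J6→J11 = 4+2+2+8 = 16 giving 16 seconds.
J8 has 4 seconds of float (longest path through it is 12).
The critical path is still J3→J5→J6→J11; finish is now 16 seconds.

16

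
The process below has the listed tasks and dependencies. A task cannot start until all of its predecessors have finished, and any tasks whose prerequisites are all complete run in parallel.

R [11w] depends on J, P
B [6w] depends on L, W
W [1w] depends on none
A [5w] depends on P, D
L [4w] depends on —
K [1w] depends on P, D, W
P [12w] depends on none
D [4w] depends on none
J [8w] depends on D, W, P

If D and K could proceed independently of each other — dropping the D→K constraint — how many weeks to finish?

With the dependency in place, P→J→R = 12+8+11 = 31 sets the finish at 31 weeks.
Dropping D→K doesn't change K's earliest start (12); another predecessor still binds.
The longest chain is now P→J→R = 12+8+11 = 31, so the process takes 31 weeks.

31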